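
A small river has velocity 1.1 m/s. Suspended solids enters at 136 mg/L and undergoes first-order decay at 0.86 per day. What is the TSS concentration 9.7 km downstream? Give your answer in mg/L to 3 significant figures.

Travel time t = 9.7 km / 1.1 m/s = 9700/1.1 = 8818 s = 0.1021 d.
First-order decay: C = 136·exp(−0.86·0.1021) = 136·0.916 = 124.6 mg/L.

125 mg/L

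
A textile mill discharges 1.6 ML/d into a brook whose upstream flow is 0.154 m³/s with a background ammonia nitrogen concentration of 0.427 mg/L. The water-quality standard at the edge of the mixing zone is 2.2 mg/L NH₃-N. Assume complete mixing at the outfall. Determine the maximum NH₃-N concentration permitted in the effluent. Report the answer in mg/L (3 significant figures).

16.9 mg/L

1.6 ML/d = 0.01852 m³/s.
Mass balance: 2.2·0.1725 = 0.01852·Cₑ + 0.154·0.427.
Cₑ = (0.3795 − 0.06576) / 0.01852 = 16.94 mg/L.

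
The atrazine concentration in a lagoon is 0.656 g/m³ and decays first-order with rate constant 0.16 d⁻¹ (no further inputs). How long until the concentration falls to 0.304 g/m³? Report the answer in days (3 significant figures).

t = ln(C₀/C)/k = ln(0.656/0.304)/0.16 = 0.7691/0.16 = 4.807 d.

4.81 d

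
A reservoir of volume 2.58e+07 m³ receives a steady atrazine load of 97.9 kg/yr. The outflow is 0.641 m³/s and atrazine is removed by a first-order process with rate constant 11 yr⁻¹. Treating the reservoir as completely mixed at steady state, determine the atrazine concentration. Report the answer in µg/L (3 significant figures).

0.322 µg/L

Outflow Q = 0.641 m³/s × 3.156e+07 s/yr = 2.023e+07 m³/yr.
Steady-state CSTR mass balance: W = Q·C + k·V·C, so C = W/(Q + kV).
Q + kV = 2.023e+07 + 11·2.58e+07 = 3.04e+08 m³/yr.
C = 97.9/3.04e+08 = 3.22e-07 kg/m³ = 0.000322 mg/L = 0.322 µg/L.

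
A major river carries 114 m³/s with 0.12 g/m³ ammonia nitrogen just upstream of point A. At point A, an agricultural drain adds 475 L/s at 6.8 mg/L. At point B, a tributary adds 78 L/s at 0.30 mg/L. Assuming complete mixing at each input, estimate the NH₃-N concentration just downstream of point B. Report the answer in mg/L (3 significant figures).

0.148 mg/L

475 L/s = 0.475 m³/s.
After input A: C = (114·0.12 + 0.475·6.8) / 114.5 = 0.1477 mg/L.
78 L/s = 0.078 m³/s.
After input B: C = (114.5·0.1477 + 0.078·0.3) / 114.6 = 0.1478 mg/L.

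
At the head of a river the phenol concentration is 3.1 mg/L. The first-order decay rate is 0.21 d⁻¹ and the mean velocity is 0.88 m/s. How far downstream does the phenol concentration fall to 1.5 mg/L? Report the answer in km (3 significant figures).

From C = C₀·e^(−kt), t = ln(C₀/C)/k = ln(3.1/1.5)/0.21 = 0.7259/0.21 = 3.457 d.
Distance = v·t = 0.88 m/s × 2.987e+05 s = 2.628e+05 m = 262.8 km.

263 km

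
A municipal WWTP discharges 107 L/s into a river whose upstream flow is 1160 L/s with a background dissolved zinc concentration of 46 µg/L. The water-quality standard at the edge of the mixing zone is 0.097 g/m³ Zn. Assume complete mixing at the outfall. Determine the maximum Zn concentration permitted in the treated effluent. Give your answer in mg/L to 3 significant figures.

107 L/s = 0.107 m³/s.
1160 L/s = 1.16 m³/s.
46 µg/L = 0.046 mg/L.
Mass balance: 0.097·1.267 = 0.107·Cₑ + 1.16·0.046.
Cₑ = (0.1229 − 0.05336) / 0.107 = 0.6499 mg/L.

0.650 mg/L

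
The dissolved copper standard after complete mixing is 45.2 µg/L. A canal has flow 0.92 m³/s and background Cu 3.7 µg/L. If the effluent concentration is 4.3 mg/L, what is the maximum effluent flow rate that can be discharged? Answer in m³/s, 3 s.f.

0.00897 m³/s

3.7 µg/L = 0.0037 mg/L.
45.2 µg/L = 0.0452 mg/L.
Mass balance at complete mixing: C_std·(Q_w + Q_r) = Q_w·C_e + Q_r·C_b.
Rearranging, Q_w = Q_r·(C_std − C_b)/(C_e − C_std) = 0.92·(0.0452 − 0.0037) / (4.3 − 0.0452) = 0.008973 m³/s.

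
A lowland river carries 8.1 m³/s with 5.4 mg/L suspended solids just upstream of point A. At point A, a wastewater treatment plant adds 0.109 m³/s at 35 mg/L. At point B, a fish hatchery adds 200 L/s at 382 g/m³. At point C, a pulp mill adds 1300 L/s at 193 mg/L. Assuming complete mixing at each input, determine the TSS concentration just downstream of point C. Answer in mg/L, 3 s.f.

38.6 mg/L

After input A: C = (8.1·5.4 + 0.109·35) / 8.209 = 5.793 mg/L.
200 L/s = 0.2 m³/s.
After input B: C = (8.209·5.793 + 0.2·382) / 8.409 = 14.74 mg/L.
1300 L/s = 1.3 m³/s.
After input C: C = (8.409·14.74 + 1.3·193) / 9.709 = 38.61 mg/L.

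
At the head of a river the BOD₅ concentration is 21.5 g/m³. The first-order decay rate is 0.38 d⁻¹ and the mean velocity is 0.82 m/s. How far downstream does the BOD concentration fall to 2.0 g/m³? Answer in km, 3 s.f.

From C = C₀·e^(−kt), t = ln(C₀/C)/k = ln(21.5/2.0)/0.38 = 2.375/0.38 = 6.25 d.
Distance = v·t = 0.82 m/s × 5.4e+05 s = 4.428e+05 m = 442.8 km.

443 km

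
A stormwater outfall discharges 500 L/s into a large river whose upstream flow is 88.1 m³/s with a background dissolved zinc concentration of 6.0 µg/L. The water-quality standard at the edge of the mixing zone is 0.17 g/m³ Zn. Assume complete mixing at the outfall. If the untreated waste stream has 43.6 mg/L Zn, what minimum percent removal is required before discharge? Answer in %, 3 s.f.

500 L/s = 0.5 m³/s.
6.0 µg/L = 0.006 mg/L.
Mass balance: 0.17·88.6 = 0.5·Cₑ + 88.1·0.006.
Cₑ = (15.06 − 0.5286) / 0.5 = 29.07 mg/L.
Required removal = 1 − 29.07/43.6 = 33.33 %.

33.3 %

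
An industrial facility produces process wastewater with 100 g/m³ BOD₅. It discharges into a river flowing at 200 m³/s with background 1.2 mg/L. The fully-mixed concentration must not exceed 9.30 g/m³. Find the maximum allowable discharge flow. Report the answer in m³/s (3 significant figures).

Mass balance at complete mixing: C_std·(Q_w + Q_r) = Q_w·C_e + Q_r·C_b.
Rearranging, Q_w = Q_r·(C_std − C_b)/(C_e − C_std) = 200·(9.3 − 1.2) / (100 − 9.3) = 17.86 m³/s.

17.9 m³/s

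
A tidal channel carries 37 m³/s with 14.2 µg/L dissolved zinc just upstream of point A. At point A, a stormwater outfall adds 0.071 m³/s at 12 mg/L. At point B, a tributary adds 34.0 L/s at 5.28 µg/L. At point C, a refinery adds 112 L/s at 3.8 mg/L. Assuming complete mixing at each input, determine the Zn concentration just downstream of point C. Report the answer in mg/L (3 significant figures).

0.0485 mg/L

14.2 µg/L = 0.0142 mg/L.
After input A: C = (37·0.0142 + 0.071·12) / 37.07 = 0.03716 mg/L.
34.0 L/s = 0.034 m³/s.
5.28 µg/L = 0.00528 mg/L.
After input B: C = (37.07·0.03716 + 0.034·0.00528) / 37.1 = 0.03713 mg/L.
112 L/s = 0.112 m³/s.
After input C: C = (37.1·0.03713 + 0.112·3.8) / 37.22 = 0.04845 mg/L.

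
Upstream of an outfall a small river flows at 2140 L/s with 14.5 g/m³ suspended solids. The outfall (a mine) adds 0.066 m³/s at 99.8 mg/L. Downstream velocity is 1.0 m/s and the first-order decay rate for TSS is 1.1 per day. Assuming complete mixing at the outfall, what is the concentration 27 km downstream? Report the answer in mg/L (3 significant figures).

12.1 mg/L

2140 L/s = 2.14 m³/s.
After complete mixing, C₀ = (0.066·99.8 + 2.14·14.5) / 2.206 = 17.05 mg/L.
Travel time t = 2.7e+04 m / 1.0 m/s = 2.7e+04 s = 0.3125 d.
C = 17.05·exp(−1.1·0.3125) = 17.05·0.7091 = 12.09 mg/L.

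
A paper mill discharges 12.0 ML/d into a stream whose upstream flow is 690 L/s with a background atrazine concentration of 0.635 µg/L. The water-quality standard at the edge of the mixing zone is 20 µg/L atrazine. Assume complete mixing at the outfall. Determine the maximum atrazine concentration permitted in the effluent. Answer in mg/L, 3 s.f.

12.0 ML/d = 0.1389 m³/s.
690 L/s = 0.69 m³/s.
0.635 µg/L = 0.000635 mg/L.
20 µg/L = 0.02 mg/L.
Mass balance: 0.02·0.8289 = 0.1389·Cₑ + 0.69·0.000635.
Cₑ = (0.01658 − 0.0004382) / 0.1389 = 0.1162 mg/L.

0.116 mg/L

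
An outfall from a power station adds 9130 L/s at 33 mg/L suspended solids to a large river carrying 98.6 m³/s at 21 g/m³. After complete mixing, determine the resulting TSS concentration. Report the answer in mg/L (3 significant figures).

9130 L/s = 9.13 m³/s.
Conservation of mass across the mixing zone: C = (9.13·33 + 98.6·21) / (9.13 + 98.6) = 2372/107.7 = 22.02 mg/L.

22.0 mg/L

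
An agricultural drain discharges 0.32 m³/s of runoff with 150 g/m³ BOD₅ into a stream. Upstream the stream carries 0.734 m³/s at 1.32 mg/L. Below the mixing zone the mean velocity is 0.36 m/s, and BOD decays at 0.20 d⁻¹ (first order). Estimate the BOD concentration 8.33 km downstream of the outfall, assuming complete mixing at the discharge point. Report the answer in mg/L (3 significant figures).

44.0 mg/L

After complete mixing, C₀ = (0.32·150 + 0.734·1.32) / 1.054 = 46.46 mg/L.
Travel time t = 8330 m / 0.36 m/s = 2.314e+04 s = 0.2678 d.
C = 46.46·exp(−0.20·0.2678) = 46.46·0.9478 = 44.04 mg/L.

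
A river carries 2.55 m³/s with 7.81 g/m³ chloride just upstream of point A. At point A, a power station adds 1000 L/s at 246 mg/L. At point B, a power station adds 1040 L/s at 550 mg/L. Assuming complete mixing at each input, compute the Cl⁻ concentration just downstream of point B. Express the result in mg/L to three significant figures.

1000 L/s = 1 m³/s.
After input A: C = (2.55·7.81 + 1·246) / 3.55 = 74.91 mg/L.
1040 L/s = 1.04 m³/s.
After input B: C = (3.55·74.91 + 1.04·550) / 4.59 = 182.6 mg/L.

183 mg/L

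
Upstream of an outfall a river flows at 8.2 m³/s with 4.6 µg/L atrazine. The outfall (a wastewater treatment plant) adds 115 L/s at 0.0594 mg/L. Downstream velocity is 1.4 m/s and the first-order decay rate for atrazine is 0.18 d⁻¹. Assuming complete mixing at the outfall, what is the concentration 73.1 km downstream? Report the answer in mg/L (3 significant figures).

0.00481 mg/L

115 L/s = 0.115 m³/s.
4.6 µg/L = 0.0046 mg/L.
After complete mixing, C₀ = (0.115·0.0594 + 8.2·0.0046) / 8.315 = 0.005358 mg/L.
Travel time t = 7.31e+04 m / 1.4 m/s = 5.221e+04 s = 0.6043 d.
C = 0.005358·exp(−0.18·0.6043) = 0.005358·0.8969 = 0.004806 mg/L.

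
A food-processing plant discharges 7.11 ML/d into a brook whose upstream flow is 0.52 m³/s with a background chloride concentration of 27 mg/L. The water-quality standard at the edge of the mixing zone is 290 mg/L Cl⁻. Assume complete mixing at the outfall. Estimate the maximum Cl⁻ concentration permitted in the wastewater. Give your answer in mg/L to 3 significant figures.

1950 mg/L

7.11 ML/d = 0.08229 m³/s.
Mass balance: 290·0.6023 = 0.08229·Cₑ + 0.52·27.
Cₑ = (174.7 − 14.04) / 0.08229 = 1952 mg/L.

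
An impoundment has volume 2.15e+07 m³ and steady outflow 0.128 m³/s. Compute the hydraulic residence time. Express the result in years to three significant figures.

Q = 0.128 m³/s × 3.156e+07 s/yr = 4.039e+06 m³/yr.
Hydraulic residence time τ = V/Q = 2.15e+07/4.039e+06 = 5.323 yr.

5.32 yr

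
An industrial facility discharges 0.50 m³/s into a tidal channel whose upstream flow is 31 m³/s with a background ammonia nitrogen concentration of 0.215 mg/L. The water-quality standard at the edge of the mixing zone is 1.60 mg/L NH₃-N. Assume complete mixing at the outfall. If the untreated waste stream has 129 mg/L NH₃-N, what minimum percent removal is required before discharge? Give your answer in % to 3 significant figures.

32.2 %

Mass balance: 1.6·31.5 = 0.5·Cₑ + 31·0.215.
Cₑ = (50.4 − 6.665) / 0.5 = 87.47 mg/L.
Required removal = 1 − 87.47/129 = 32.19 %.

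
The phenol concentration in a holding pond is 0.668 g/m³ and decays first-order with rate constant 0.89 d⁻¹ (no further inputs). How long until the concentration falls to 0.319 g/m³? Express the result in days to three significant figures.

0.830 d

t = ln(C₀/C)/k = ln(0.668/0.319)/0.89 = 0.7391/0.89 = 0.8304 d.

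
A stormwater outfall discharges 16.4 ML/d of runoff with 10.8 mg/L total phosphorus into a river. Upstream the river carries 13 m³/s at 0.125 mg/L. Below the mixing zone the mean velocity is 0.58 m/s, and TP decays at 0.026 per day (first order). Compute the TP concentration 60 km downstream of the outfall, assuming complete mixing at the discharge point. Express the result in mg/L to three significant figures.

16.4 ML/d = 0.1898 m³/s.
After complete mixing, C₀ = (0.1898·10.8 + 13·0.125) / 13.19 = 0.2786 mg/L.
Travel time t = 6e+04 m / 0.58 m/s = 1.034e+05 s = 1.197 d.
C = 0.2786·exp(−0.026·1.197) = 0.2786·0.9693 = 0.2701 mg/L.

0.270 mg/L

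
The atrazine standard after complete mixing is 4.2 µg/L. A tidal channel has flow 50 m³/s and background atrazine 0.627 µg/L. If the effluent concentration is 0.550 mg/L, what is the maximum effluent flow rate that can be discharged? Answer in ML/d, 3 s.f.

28.3 ML/d

0.627 µg/L = 0.000627 mg/L.
4.2 µg/L = 0.0042 mg/L.
Mass balance at complete mixing: C_std·(Q_w + Q_r) = Q_w·C_e + Q_r·C_b.
Rearranging, Q_w = Q_r·(C_std − C_b)/(C_e − C_std) = 50·(0.0042 − 0.000627) / (0.55 − 0.0042) = 0.3273 m³/s.
= 28.28 ML/d.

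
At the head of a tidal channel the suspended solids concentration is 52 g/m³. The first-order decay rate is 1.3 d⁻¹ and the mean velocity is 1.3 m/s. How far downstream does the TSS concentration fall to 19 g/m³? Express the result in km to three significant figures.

From C = C₀·e^(−kt), t = ln(C₀/C)/k = ln(52/19)/1.3 = 1.007/1.3 = 0.7745 d.
Distance = v·t = 1.3 m/s × 6.691e+04 s = 8.699e+04 m = 86.99 km.

87.0 km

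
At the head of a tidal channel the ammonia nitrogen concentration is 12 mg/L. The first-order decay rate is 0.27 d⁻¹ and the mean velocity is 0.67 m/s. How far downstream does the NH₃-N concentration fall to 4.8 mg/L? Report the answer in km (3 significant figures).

196 km

From C = C₀·e^(−kt), t = ln(C₀/C)/k = ln(12/4.8)/0.27 = 0.9163/0.27 = 3.394 d.
Distance = v·t = 0.67 m/s × 2.932e+05 s = 1.965e+05 m = 196.5 km.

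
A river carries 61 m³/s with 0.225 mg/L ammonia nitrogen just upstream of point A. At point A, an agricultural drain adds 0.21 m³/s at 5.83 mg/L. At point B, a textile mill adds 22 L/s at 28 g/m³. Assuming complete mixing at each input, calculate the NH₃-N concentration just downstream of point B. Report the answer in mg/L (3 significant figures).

After input A: C = (61·0.225 + 0.21·5.83) / 61.21 = 0.2442 mg/L.
22 L/s = 0.022 m³/s.
After input B: C = (61.21·0.2442 + 0.022·28) / 61.23 = 0.2542 mg/L.

0.254 mg/L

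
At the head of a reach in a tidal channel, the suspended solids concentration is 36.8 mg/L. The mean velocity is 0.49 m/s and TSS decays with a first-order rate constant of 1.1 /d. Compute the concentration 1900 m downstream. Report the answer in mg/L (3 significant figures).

35.0 mg/L

Travel time t = 1900 m / 0.49 m/s = 1900/0.49 = 3878 s = 0.04488 d.
First-order decay: C = 36.8·exp(−1.1·0.04488) = 36.8·0.9518 = 35.03 mg/L.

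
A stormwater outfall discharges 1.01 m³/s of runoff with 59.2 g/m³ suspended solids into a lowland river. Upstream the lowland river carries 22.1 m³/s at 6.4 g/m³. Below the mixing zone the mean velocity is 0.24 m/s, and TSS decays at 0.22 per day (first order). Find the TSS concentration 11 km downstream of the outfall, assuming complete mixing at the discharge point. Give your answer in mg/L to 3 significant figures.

After complete mixing, C₀ = (1.01·59.2 + 22.1·6.4) / 23.11 = 8.708 mg/L.
Travel time t = 1.1e+04 m / 0.24 m/s = 4.583e+04 s = 0.5305 d.
C = 8.708·exp(−0.22·0.5305) = 8.708·0.8898 = 7.748 mg/L.

7.75 mg/L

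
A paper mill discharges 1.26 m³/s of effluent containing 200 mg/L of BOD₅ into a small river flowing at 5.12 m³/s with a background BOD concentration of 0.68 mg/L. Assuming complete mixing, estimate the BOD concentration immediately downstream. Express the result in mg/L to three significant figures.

Flow-weighted mixing gives C = (1.26·200 + 5.12·0.68) / (1.26 + 5.12) = 255.5/6.38 = 40.04 mg/L.

40.0 mg/L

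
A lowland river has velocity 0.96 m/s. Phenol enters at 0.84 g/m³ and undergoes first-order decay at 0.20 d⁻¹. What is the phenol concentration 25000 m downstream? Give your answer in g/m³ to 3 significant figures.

0.791 g/m³

Travel time t = 25000 m / 0.96 m/s = 2.5e+04/0.96 = 2.604e+04 s = 0.3014 d.
First-order decay: C = 0.84·exp(−0.20·0.3014) = 0.84·0.9415 = 0.7909 g/m³.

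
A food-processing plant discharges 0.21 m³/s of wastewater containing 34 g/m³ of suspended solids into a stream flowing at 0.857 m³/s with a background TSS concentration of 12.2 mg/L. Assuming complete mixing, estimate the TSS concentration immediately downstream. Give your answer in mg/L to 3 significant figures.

16.5 mg/L

Flow-weighted mixing gives C = (0.21·34 + 0.857·12.2) / (0.21 + 0.857) = 17.6/1.067 = 16.49 mg/L.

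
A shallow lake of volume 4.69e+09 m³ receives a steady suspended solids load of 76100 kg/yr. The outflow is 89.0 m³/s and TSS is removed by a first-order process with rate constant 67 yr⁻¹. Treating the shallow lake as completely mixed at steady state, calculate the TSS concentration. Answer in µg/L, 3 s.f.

0.240 µg/L

Outflow Q = 89.0 m³/s × 3.156e+07 s/yr = 2.809e+09 m³/yr.
Steady-state CSTR mass balance: W = Q·C + k·V·C, so C = W/(Q + kV).
Q + kV = 2.809e+09 + 67·4.69e+09 = 3.17e+11 m³/yr.
C = 76100/3.17e+11 = 2.4e-07 kg/m³ = 0.00024 mg/L = 0.24 µg/L.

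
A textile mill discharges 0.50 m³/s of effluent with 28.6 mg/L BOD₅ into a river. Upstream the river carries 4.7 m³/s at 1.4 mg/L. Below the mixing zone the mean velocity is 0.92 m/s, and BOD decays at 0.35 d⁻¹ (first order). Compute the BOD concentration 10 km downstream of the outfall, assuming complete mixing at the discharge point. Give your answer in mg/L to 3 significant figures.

3.84 mg/L

After complete mixing, C₀ = (0.5·28.6 + 4.7·1.4) / 5.2 = 4.015 mg/L.
Travel time t = 1e+04 m / 0.92 m/s = 1.087e+04 s = 0.1258 d.
C = 4.015·exp(−0.35·0.1258) = 4.015·0.9569 = 3.842 mg/L.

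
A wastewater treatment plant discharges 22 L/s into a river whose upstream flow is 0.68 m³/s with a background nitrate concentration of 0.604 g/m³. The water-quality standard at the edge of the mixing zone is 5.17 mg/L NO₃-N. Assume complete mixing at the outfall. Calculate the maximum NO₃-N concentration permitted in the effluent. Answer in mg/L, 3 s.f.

146 mg/L

22 L/s = 0.022 m³/s.
Mass balance: 5.17·0.702 = 0.022·Cₑ + 0.68·0.604.
Cₑ = (3.629 − 0.4107) / 0.022 = 146.3 mg/L.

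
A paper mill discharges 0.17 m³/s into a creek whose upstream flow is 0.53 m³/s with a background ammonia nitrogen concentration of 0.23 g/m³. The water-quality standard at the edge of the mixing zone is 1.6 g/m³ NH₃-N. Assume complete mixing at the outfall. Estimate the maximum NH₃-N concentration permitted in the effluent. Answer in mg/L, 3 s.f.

5.87 mg/L

Mass balance: 1.6·0.7 = 0.17·Cₑ + 0.53·0.23.
Cₑ = (1.12 − 0.1219) / 0.17 = 5.871 mg/L.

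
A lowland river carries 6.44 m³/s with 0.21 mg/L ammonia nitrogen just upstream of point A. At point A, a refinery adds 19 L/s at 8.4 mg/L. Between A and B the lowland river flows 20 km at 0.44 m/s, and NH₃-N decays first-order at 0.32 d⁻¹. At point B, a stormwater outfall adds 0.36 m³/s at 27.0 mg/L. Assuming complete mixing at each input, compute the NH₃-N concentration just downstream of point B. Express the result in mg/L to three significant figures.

19 L/s = 0.019 m³/s.
After input A: C = (6.44·0.21 + 0.019·8.4) / 6.459 = 0.2341 mg/L.
Over the 20 km reach to input B (t = 4.545e+04 s = 0.5261 d), decay gives C = 0.2341·exp(−0.32·0.5261) = 0.1978 mg/L.
After input B: C = (6.459·0.1978 + 0.36·27) / 6.819 = 1.613 mg/L.

1.61 mg/L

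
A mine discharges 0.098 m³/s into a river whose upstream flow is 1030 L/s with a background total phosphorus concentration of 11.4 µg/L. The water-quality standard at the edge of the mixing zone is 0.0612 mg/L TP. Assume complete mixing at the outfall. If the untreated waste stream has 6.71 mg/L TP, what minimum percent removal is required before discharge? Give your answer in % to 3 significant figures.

1030 L/s = 1.03 m³/s.
11.4 µg/L = 0.0114 mg/L.
Mass balance: 0.0612·1.128 = 0.098·Cₑ + 1.03·0.0114.
Cₑ = (0.06903 − 0.01174) / 0.098 = 0.5846 mg/L.
Required removal = 1 − 0.5846/6.71 = 91.29 %.

91.3 %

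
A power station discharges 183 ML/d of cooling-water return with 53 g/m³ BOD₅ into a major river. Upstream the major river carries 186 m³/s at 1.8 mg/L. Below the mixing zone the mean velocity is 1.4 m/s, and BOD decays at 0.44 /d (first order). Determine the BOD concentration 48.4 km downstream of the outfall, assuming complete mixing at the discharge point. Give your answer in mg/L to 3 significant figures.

1.99 mg/L

183 ML/d = 2.118 m³/s.
After complete mixing, C₀ = (2.118·53 + 186·1.8) / 188.1 = 2.376 mg/L.
Travel time t = 4.84e+04 m / 1.4 m/s = 3.457e+04 s = 0.4001 d.
C = 2.376·exp(−0.44·0.4001) = 2.376·0.8386 = 1.993 mg/L.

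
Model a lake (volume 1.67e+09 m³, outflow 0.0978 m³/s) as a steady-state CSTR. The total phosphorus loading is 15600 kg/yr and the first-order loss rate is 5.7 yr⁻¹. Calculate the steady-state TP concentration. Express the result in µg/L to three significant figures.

Outflow Q = 0.0978 m³/s × 3.156e+07 s/yr = 3.086e+06 m³/yr.
Steady-state CSTR mass balance: W = Q·C + k·V·C, so C = W/(Q + kV).
Q + kV = 3.086e+06 + 5.7·1.67e+09 = 9.522e+09 m³/yr.
C = 15600/9.522e+09 = 1.638e-06 kg/m³ = 0.001638 mg/L = 1.638 µg/L.

1.64 µg/L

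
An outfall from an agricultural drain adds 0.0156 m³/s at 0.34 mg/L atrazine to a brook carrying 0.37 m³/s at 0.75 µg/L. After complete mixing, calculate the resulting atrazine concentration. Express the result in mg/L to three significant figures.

0.75 µg/L = 0.00075 mg/L.
Flow-weighted mixing gives C = (0.0156·0.34 + 0.37·0.00075) / (0.0156 + 0.37) = 0.005582/0.3856 = 0.01447 mg/L.

0.0145 mg/L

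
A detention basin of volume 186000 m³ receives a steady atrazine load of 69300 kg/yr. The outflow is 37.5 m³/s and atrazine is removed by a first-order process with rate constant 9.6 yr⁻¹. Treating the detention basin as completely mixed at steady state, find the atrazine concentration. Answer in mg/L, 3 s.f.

0.0585 mg/L

Outflow Q = 37.5 m³/s × 3.156e+07 s/yr = 1.183e+09 m³/yr.
Steady-state CSTR mass balance: W = Q·C + k·V·C, so C = W/(Q + kV).
Q + kV = 1.183e+09 + 9.6·186000 = 1.185e+09 m³/yr.
C = 69300/1.185e+09 = 5.847e-05 kg/m³ = 0.05847 mg/L.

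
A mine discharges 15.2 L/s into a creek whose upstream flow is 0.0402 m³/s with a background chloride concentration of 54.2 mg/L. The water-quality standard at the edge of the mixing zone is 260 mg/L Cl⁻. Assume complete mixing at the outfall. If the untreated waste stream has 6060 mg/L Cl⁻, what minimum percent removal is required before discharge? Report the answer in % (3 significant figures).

15.2 L/s = 0.0152 m³/s.
Mass balance: 260·0.0554 = 0.0152·Cₑ + 0.0402·54.2.
Cₑ = (14.4 − 2.179) / 0.0152 = 804.3 mg/L.
Required removal = 1 − 804.3/6060 = 86.73 %.

86.7 %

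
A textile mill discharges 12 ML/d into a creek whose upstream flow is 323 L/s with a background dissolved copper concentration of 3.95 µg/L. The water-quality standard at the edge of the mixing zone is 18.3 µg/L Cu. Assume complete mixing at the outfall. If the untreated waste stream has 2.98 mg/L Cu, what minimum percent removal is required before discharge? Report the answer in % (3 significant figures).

12 ML/d = 0.1389 m³/s.
323 L/s = 0.323 m³/s.
3.95 µg/L = 0.00395 mg/L.
18.3 µg/L = 0.0183 mg/L.
Mass balance: 0.0183·0.4619 = 0.1389·Cₑ + 0.323·0.00395.
Cₑ = (0.008453 − 0.001276) / 0.1389 = 0.05167 mg/L.
Required removal = 1 − 0.05167/2.98 = 98.27 %.

98.3 %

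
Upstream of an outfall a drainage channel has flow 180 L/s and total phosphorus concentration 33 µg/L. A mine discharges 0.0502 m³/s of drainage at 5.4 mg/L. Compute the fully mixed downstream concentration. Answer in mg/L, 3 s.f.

180 L/s = 0.18 m³/s.
33 µg/L = 0.033 mg/L.
By mass balance at complete mixing, C = (0.0502·5.4 + 0.18·0.033) / (0.0502 + 0.18) = 0.277/0.2302 = 1.203 mg/L.

1.20 mg/L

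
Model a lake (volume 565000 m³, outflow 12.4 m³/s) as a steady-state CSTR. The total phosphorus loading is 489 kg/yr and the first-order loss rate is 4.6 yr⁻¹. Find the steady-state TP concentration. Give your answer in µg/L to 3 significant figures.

1.24 µg/L

Outflow Q = 12.4 m³/s × 3.156e+07 s/yr = 3.913e+08 m³/yr.
Steady-state CSTR mass balance: W = Q·C + k·V·C, so C = W/(Q + kV).
Q + kV = 3.913e+08 + 4.6·565000 = 3.939e+08 m³/yr.
C = 489/3.939e+08 = 1.241e-06 kg/m³ = 0.001241 mg/L = 1.241 µg/L.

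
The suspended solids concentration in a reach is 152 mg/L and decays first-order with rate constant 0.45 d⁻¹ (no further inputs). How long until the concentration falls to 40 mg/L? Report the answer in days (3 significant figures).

2.97 d

t = ln(C₀/C)/k = ln(152/40)/0.45 = 1.335/0.45 = 2.967 d.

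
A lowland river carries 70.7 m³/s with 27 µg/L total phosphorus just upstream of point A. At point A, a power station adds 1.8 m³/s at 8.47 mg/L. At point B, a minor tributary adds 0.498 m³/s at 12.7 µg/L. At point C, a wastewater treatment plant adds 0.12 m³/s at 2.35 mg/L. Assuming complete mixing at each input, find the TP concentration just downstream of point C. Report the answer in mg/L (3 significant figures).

0.239 mg/L

27 µg/L = 0.027 mg/L.
After input A: C = (70.7·0.027 + 1.8·8.47) / 72.5 = 0.2366 mg/L.
12.7 µg/L = 0.0127 mg/L.
After input B: C = (72.5·0.2366 + 0.498·0.0127) / 73 = 0.2351 mg/L.
After input C: C = (73·0.2351 + 0.12·2.35) / 73.12 = 0.2386 mg/L.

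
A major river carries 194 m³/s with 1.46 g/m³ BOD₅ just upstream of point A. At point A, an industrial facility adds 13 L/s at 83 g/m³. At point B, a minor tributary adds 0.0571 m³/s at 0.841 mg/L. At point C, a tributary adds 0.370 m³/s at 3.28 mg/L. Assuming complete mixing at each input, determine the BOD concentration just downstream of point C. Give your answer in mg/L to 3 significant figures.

13 L/s = 0.013 m³/s.
After input A: C = (194·1.46 + 0.013·83) / 194 = 1.465 mg/L.
After input B: C = (194·1.465 + 0.0571·0.841) / 194.1 = 1.465 mg/L.
After input C: C = (194.1·1.465 + 0.37·3.28) / 194.4 = 1.469 mg/L.

1.47 mg/L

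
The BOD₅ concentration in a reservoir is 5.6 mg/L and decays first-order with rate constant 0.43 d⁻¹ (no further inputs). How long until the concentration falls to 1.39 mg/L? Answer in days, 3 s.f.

t = ln(C₀/C)/k = ln(5.6/1.39)/0.43 = 1.393/0.43 = 3.241 d.

3.24 d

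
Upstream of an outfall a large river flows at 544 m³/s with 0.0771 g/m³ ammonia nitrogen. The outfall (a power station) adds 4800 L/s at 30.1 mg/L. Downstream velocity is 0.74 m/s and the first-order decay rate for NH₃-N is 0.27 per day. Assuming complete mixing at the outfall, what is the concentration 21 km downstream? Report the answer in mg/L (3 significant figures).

4800 L/s = 4.8 m³/s.
After complete mixing, C₀ = (4.8·30.1 + 544·0.0771) / 548.8 = 0.3397 mg/L.
Travel time t = 2.1e+04 m / 0.74 m/s = 2.838e+04 s = 0.3285 d.
C = 0.3397·exp(−0.27·0.3285) = 0.3397·0.9151 = 0.3109 mg/L.

0.311 mg/L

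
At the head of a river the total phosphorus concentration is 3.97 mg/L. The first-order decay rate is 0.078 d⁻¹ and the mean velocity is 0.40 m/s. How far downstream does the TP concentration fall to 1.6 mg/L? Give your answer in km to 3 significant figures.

From C = C₀·e^(−kt), t = ln(C₀/C)/k = ln(3.97/1.6)/0.078 = 0.9088/0.078 = 11.65 d.
Distance = v·t = 0.40 m/s × 1.007e+06 s = 4.027e+05 m = 402.7 km.

403 km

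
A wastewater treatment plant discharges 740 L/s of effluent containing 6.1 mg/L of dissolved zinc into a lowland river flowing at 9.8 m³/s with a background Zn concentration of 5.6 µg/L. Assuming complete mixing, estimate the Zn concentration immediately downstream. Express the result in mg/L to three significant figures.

740 L/s = 0.74 m³/s.
5.6 µg/L = 0.0056 mg/L.
Flow-weighted mixing gives C = (0.74·6.1 + 9.8·0.0056) / (0.74 + 9.8) = 4.569/10.54 = 0.4335 mg/L.

0.433 mg/L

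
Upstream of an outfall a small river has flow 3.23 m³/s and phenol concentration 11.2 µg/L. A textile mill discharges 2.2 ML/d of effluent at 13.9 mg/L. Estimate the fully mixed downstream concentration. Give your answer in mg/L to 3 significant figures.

0.120 mg/L

2.2 ML/d = 0.02546 m³/s.
11.2 µg/L = 0.0112 mg/L.
Flow-weighted mixing gives C = (0.02546·13.9 + 3.23·0.0112) / (0.02546 + 3.23) = 0.3901/3.255 = 0.1198 mg/L.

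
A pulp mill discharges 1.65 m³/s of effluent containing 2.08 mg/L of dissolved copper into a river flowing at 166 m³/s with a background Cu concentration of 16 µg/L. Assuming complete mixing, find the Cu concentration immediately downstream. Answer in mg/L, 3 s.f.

0.0363 mg/L

16 µg/L = 0.016 mg/L.
Conservation of mass across the mixing zone: C = (1.65·2.08 + 166·0.016) / (1.65 + 166) = 6.088/167.7 = 0.03631 mg/L.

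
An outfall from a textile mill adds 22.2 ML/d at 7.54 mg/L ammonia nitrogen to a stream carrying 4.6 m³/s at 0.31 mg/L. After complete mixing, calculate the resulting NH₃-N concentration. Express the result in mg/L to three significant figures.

22.2 ML/d = 0.2569 m³/s.
Flow-weighted mixing gives C = (0.2569·7.54 + 4.6·0.31) / (0.2569 + 4.6) = 3.363/4.857 = 0.6925 mg/L.

0.692 mg/L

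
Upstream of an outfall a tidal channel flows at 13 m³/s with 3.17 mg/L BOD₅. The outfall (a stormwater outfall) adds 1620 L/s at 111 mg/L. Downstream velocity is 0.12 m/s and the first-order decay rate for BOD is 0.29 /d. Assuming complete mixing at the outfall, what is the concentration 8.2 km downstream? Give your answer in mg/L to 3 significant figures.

1620 L/s = 1.62 m³/s.
After complete mixing, C₀ = (1.62·111 + 13·3.17) / 14.62 = 15.12 mg/L.
Travel time t = 8200 m / 0.12 m/s = 6.833e+04 s = 0.7909 d.
C = 15.12·exp(−0.29·0.7909) = 15.12·0.795 = 12.02 mg/L.

12.0 mg/L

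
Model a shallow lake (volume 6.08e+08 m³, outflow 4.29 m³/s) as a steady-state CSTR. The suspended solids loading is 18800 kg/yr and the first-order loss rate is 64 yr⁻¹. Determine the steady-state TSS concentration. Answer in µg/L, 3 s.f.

0.481 µg/L

Outflow Q = 4.29 m³/s × 3.156e+07 s/yr = 1.354e+08 m³/yr.
Steady-state CSTR mass balance: W = Q·C + k·V·C, so C = W/(Q + kV).
Q + kV = 1.354e+08 + 64·6.08e+08 = 3.905e+10 m³/yr.
C = 18800/3.905e+10 = 4.815e-07 kg/m³ = 0.0004815 mg/L = 0.4815 µg/L.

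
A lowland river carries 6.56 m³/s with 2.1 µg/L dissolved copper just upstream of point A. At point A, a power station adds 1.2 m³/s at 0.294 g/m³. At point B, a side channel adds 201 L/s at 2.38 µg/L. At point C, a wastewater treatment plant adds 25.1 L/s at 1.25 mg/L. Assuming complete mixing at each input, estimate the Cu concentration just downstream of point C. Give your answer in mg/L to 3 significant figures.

0.0499 mg/L

2.1 µg/L = 0.0021 mg/L.
After input A: C = (6.56·0.0021 + 1.2·0.294) / 7.76 = 0.04724 mg/L.
201 L/s = 0.201 m³/s.
2.38 µg/L = 0.00238 mg/L.
After input B: C = (7.76·0.04724 + 0.201·0.00238) / 7.961 = 0.04611 mg/L.
25.1 L/s = 0.0251 m³/s.
After input C: C = (7.961·0.04611 + 0.0251·1.25) / 7.986 = 0.04989 mg/L.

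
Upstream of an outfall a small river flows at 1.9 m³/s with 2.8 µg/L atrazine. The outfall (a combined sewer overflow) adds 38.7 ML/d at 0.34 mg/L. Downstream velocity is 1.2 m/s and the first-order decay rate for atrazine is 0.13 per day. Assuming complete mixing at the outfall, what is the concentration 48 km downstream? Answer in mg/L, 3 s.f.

38.7 ML/d = 0.4479 m³/s.
2.8 µg/L = 0.0028 mg/L.
After complete mixing, C₀ = (0.4479·0.34 + 1.9·0.0028) / 2.348 = 0.06713 mg/L.
Travel time t = 4.8e+04 m / 1.2 m/s = 4e+04 s = 0.463 d.
C = 0.06713·exp(−0.13·0.463) = 0.06713·0.9416 = 0.06321 mg/L.

0.0632 mg/L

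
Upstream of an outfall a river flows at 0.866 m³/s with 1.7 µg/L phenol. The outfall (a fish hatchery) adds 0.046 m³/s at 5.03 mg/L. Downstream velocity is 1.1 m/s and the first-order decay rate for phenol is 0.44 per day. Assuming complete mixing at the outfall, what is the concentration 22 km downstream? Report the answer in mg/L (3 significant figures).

0.231 mg/L

1.7 µg/L = 0.0017 mg/L.
After complete mixing, C₀ = (0.046·5.03 + 0.866·0.0017) / 0.912 = 0.2553 mg/L.
Travel time t = 2.2e+04 m / 1.1 m/s = 2e+04 s = 0.2315 d.
C = 0.2553·exp(−0.44·0.2315) = 0.2553·0.9032 = 0.2306 mg/L.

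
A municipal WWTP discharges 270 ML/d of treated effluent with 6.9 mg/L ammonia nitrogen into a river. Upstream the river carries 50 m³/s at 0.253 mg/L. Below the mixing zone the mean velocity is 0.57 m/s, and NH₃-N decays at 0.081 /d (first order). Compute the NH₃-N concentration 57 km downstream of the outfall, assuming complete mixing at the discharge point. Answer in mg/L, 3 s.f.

0.586 mg/L

270 ML/d = 3.125 m³/s.
After complete mixing, C₀ = (3.125·6.9 + 50·0.253) / 53.12 = 0.644 mg/L.
Travel time t = 5.7e+04 m / 0.57 m/s = 1e+05 s = 1.157 d.
C = 0.644·exp(−0.081·1.157) = 0.644·0.9105 = 0.5864 mg/L.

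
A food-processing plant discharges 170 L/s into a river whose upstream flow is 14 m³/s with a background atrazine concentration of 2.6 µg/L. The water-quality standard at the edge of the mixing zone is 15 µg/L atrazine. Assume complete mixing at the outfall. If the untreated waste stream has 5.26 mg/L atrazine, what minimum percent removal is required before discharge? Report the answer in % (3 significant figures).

80.3 %

170 L/s = 0.17 m³/s.
2.6 µg/L = 0.0026 mg/L.
15 µg/L = 0.015 mg/L.
Mass balance: 0.015·14.17 = 0.17·Cₑ + 14·0.0026.
Cₑ = (0.2125 − 0.0364) / 0.17 = 1.036 mg/L.
Required removal = 1 − 1.036/5.26 = 80.3 %.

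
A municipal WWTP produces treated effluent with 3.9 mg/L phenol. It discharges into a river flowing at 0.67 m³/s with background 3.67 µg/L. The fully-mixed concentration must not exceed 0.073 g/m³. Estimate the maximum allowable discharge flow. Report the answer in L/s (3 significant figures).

3.67 µg/L = 0.00367 mg/L.
Mass balance at complete mixing: C_std·(Q_w + Q_r) = Q_w·C_e + Q_r·C_b.
Rearranging, Q_w = Q_r·(C_std − C_b)/(C_e − C_std) = 0.67·(0.073 − 0.00367) / (3.9 − 0.073) = 0.01214 m³/s.
= 12.14 L/s.

12.1 L/s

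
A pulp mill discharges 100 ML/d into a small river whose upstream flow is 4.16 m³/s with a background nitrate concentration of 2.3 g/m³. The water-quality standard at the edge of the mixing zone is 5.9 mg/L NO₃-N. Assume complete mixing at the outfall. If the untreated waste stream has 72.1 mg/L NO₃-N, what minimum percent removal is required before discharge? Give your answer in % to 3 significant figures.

73.9 %

100 ML/d = 1.157 m³/s.
Mass balance: 5.9·5.317 = 1.157·Cₑ + 4.16·2.3.
Cₑ = (31.37 − 9.568) / 1.157 = 18.84 mg/L.
Required removal = 1 − 18.84/72.1 = 73.87 %.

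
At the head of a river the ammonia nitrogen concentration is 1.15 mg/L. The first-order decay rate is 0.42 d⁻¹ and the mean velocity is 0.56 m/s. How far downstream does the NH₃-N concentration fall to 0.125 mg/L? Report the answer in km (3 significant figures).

256 km

From C = C₀·e^(−kt), t = ln(C₀/C)/k = ln(1.15/0.125)/0.42 = 2.219/0.42 = 5.284 d.
Distance = v·t = 0.56 m/s × 4.565e+05 s = 2.557e+05 m = 255.7 km.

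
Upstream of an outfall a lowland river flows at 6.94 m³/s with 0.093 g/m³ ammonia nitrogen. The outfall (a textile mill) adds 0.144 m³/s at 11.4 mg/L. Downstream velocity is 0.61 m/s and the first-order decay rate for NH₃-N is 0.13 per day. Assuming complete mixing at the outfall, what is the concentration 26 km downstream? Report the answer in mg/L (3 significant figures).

0.303 mg/L

After complete mixing, C₀ = (0.144·11.4 + 6.94·0.093) / 7.084 = 0.3228 mg/L.
Travel time t = 2.6e+04 m / 0.61 m/s = 4.262e+04 s = 0.4933 d.
C = 0.3228·exp(−0.13·0.4933) = 0.3228·0.9379 = 0.3028 mg/L.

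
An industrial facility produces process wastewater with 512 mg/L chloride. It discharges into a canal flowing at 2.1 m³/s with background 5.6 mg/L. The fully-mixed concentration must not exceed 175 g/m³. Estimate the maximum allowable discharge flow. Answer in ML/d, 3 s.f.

91.2 ML/d

Mass balance at complete mixing: C_std·(Q_w + Q_r) = Q_w·C_e + Q_r·C_b.
Rearranging, Q_w = Q_r·(C_std − C_b)/(C_e − C_std) = 2.1·(175 − 5.6) / (512 − 175) = 1.056 m³/s.
= 91.2 ML/d.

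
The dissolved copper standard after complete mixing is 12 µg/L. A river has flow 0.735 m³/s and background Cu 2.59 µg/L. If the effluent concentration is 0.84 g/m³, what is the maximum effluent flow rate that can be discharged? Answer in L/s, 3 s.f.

2.59 µg/L = 0.00259 mg/L.
12 µg/L = 0.012 mg/L.
Mass balance at complete mixing: C_std·(Q_w + Q_r) = Q_w·C_e + Q_r·C_b.
Rearranging, Q_w = Q_r·(C_std − C_b)/(C_e − C_std) = 0.735·(0.012 − 0.00259) / (0.84 − 0.012) = 0.008353 m³/s.
= 8.353 L/s.

8.35 L/s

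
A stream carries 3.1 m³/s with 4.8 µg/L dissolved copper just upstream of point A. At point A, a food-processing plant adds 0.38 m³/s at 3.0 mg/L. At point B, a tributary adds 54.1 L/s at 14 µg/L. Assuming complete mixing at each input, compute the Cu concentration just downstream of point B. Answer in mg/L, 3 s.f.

4.8 µg/L = 0.0048 mg/L.
After input A: C = (3.1·0.0048 + 0.38·3) / 3.48 = 0.3319 mg/L.
54.1 L/s = 0.0541 m³/s.
14 µg/L = 0.014 mg/L.
After input B: C = (3.48·0.3319 + 0.0541·0.014) / 3.534 = 0.327 mg/L.

0.327 mg/L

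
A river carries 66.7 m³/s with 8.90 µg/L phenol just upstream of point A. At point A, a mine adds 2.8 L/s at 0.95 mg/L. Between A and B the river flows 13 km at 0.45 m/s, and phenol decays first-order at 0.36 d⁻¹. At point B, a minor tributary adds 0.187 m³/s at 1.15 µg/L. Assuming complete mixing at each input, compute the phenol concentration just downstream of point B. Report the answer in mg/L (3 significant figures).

0.00791 mg/L

8.90 µg/L = 0.0089 mg/L.
2.8 L/s = 0.0028 m³/s.
After input A: C = (66.7·0.0089 + 0.0028·0.95) / 66.7 = 0.00894 mg/L.
Over the 13 km reach to input B (t = 2.889e+04 s = 0.3344 d), decay gives C = 0.00894·exp(−0.36·0.3344) = 0.007926 mg/L.
1.15 µg/L = 0.00115 mg/L.
After input B: C = (66.7·0.007926 + 0.187·0.00115) / 66.89 = 0.007907 mg/L.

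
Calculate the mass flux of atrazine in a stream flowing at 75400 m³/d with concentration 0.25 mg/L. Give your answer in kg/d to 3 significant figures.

18.9 kg/d

75400 m³/d = 0.8727 m³/s.
Mass flux = Q·C = 0.8727 m³/s × 0.25 g/m³ = 0.2182 g/s.
= 0.2182 g/s × 86.4 = 18.85 kg/d.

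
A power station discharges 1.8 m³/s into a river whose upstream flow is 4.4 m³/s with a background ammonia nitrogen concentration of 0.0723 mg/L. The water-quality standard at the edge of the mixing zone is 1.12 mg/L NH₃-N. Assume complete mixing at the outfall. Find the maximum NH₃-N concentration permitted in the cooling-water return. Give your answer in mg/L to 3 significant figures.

Mass balance: 1.12·6.2 = 1.8·Cₑ + 4.4·0.0723.
Cₑ = (6.944 − 0.3181) / 1.8 = 3.681 mg/L.

3.68 mg/L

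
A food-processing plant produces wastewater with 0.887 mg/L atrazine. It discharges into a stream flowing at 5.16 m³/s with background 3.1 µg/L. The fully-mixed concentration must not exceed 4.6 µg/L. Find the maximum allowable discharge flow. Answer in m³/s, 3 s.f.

0.00877 m³/s

3.1 µg/L = 0.0031 mg/L.
4.6 µg/L = 0.0046 mg/L.
Mass balance at complete mixing: C_std·(Q_w + Q_r) = Q_w·C_e + Q_r·C_b.
Rearranging, Q_w = Q_r·(C_std − C_b)/(C_e − C_std) = 5.16·(0.0046 − 0.0031) / (0.887 − 0.0046) = 0.008772 m³/s.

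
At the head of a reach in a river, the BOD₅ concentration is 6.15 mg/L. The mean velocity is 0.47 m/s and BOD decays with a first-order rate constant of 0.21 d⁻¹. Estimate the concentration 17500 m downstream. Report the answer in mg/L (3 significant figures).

5.62 mg/L

Travel time t = 17500 m / 0.47 m/s = 1.75e+04/0.47 = 3.723e+04 s = 0.4309 d.
First-order decay: C = 6.15·exp(−0.21·0.4309) = 6.15·0.9135 = 5.618 mg/L.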